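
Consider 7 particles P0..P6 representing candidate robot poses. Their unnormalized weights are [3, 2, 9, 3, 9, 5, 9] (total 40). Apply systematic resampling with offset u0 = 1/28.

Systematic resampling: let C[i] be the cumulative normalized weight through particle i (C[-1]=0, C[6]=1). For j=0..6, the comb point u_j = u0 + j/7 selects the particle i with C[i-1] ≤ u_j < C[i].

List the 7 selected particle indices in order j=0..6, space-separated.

0 2 2 4 4 5 6

C = [3/40, 1/8, 7/20, 17/40, 13/20, 31/40, 1]
j=0: u_0=1/28 ∈ [0, 3/40) → index 0
j=1: u_1=5/28 ∈ [1/8, 7/20) → index 2
j=2: u_2=9/28 ∈ [1/8, 7/20) → index 2
j=3: u_3=13/28 ∈ [17/40, 13/20) → index 4
j=4: u_4=17/28 ∈ [17/40, 13/20) → index 4
j=5: u_5=3/4 ∈ [13/20, 31/40) → index 5
j=6: u_6=25/28 ∈ [31/40, 1) → index 6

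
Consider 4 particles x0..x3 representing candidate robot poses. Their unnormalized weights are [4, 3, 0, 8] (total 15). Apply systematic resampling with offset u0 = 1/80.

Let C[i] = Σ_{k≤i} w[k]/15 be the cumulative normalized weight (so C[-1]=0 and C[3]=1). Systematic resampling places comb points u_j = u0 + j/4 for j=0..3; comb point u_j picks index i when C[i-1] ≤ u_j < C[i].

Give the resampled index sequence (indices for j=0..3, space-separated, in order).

C = [4/15, 7/15, 7/15, 1]
j=0: u_0=1/80 ∈ [0, 4/15) → index 0
j=1: u_1=21/80 ∈ [0, 4/15) → index 0
j=2: u_2=41/80 ∈ [7/15, 1) → index 3
j=3: u_3=61/80 ∈ [7/15, 1) → index 3

0 0 3 3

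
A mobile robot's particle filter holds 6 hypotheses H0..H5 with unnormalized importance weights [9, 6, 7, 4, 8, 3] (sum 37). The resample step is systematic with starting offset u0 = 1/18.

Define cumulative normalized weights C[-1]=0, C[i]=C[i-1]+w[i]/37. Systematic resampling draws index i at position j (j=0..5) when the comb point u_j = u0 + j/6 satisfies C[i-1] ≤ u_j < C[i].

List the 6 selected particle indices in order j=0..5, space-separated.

C = [9/37, 15/37, 22/37, 26/37, 34/37, 1]
j=0: u_0=1/18 ∈ [0, 9/37) → index 0
j=1: u_1=2/9 ∈ [0, 9/37) → index 0
j=2: u_2=7/18 ∈ [9/37, 15/37) → index 1
j=3: u_3=5/9 ∈ [15/37, 22/37) → index 2
j=4: u_4=13/18 ∈ [26/37, 34/37) → index 4
j=5: u_5=8/9 ∈ [26/37, 34/37) → index 4

0 0 1 2 4 4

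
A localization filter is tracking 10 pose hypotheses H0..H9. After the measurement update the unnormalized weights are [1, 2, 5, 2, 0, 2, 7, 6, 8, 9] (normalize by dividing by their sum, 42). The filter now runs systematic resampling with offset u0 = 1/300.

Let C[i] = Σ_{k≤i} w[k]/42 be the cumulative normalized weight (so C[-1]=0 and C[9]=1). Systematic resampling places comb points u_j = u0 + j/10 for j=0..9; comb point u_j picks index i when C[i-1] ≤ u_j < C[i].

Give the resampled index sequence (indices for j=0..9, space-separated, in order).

C = [1/42, 1/14, 4/21, 5/21, 5/21, 2/7, 19/42, 25/42, 11/14, 1]
j=0: u_0=1/300 ∈ [0, 1/42) → index 0
j=1: u_1=31/300 ∈ [1/14, 4/21) → index 2
j=2: u_2=61/300 ∈ [4/21, 5/21) → index 3
j=3: u_3=91/300 ∈ [2/7, 19/42) → index 6
j=4: u_4=121/300 ∈ [2/7, 19/42) → index 6
j=5: u_5=151/300 ∈ [19/42, 25/42) → index 7
j=6: u_6=181/300 ∈ [25/42, 11/14) → index 8
j=7: u_7=211/300 ∈ [25/42, 11/14) → index 8
j=8: u_8=241/300 ∈ [11/14, 1) → index 9
j=9: u_9=271/300 ∈ [11/14, 1) → index 9

0 2 3 6 6 7 8 8 9 9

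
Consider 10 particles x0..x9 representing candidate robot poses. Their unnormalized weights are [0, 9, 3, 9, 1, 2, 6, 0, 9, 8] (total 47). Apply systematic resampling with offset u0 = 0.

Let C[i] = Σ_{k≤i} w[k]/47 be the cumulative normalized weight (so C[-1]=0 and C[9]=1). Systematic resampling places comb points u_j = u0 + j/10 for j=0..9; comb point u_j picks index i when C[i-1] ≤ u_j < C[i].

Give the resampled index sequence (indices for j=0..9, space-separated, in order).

1 1 2 3 3 5 6 8 8 9

C = [0, 9/47, 12/47, 21/47, 22/47, 24/47, 30/47, 30/47, 39/47, 1]
j=0: u_0=0 ∈ [0, 9/47) → index 1
j=1: u_1=1/10 ∈ [0, 9/47) → index 1
j=2: u_2=1/5 ∈ [9/47, 12/47) → index 2
j=3: u_3=3/10 ∈ [12/47, 21/47) → index 3
j=4: u_4=2/5 ∈ [12/47, 21/47) → index 3
j=5: u_5=1/2 ∈ [22/47, 24/47) → index 5
j=6: u_6=3/5 ∈ [24/47, 30/47) → index 6
j=7: u_7=7/10 ∈ [30/47, 39/47) → index 8
j=8: u_8=4/5 ∈ [30/47, 39/47) → index 8
j=9: u_9=9/10 ∈ [39/47, 1) → index 9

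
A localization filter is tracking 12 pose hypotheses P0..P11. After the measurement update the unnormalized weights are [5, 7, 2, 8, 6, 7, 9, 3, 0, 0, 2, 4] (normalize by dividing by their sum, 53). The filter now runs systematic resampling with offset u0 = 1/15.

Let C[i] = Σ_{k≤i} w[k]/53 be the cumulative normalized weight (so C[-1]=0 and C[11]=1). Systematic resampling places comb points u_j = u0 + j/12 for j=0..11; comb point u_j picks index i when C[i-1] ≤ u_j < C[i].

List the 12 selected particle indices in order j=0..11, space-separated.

0 1 2 3 3 4 5 5 6 6 10 11

C = [5/53, 12/53, 14/53, 22/53, 28/53, 35/53, 44/53, 47/53, 47/53, 47/53, 49/53, 1]
j=0: u_0=1/15 ∈ [0, 5/53) → index 0
j=1: u_1=3/20 ∈ [5/53, 12/53) → index 1
j=2: u_2=7/30 ∈ [12/53, 14/53) → index 2
j=3: u_3=19/60 ∈ [14/53, 22/53) → index 3
j=4: u_4=2/5 ∈ [14/53, 22/53) → index 3
j=5: u_5=29/60 ∈ [22/53, 28/53) → index 4
j=6: u_6=17/30 ∈ [28/53, 35/53) → index 5
j=7: u_7=13/20 ∈ [28/53, 35/53) → index 5
j=8: u_8=11/15 ∈ [35/53, 44/53) → index 6
j=9: u_9=49/60 ∈ [35/53, 44/53) → index 6
j=10: u_10=9/10 ∈ [47/53, 49/53) → index 10
j=11: u_11=59/60 ∈ [49/53, 1) → index 11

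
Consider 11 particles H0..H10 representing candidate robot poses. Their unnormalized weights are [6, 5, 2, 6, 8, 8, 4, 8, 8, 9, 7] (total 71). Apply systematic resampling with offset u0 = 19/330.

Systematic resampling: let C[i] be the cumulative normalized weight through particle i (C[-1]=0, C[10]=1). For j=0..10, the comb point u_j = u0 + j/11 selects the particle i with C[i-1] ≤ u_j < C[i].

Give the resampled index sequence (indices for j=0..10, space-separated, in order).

0 1 3 4 5 6 7 8 9 9 10

C = [6/71, 11/71, 13/71, 19/71, 27/71, 35/71, 39/71, 47/71, 55/71, 64/71, 1]
j=0: u_0=19/330 ∈ [0, 6/71) → index 0
j=1: u_1=49/330 ∈ [6/71, 11/71) → index 1
j=2: u_2=79/330 ∈ [13/71, 19/71) → index 3
j=3: u_3=109/330 ∈ [19/71, 27/71) → index 4
j=4: u_4=139/330 ∈ [27/71, 35/71) → index 5
j=5: u_5=169/330 ∈ [35/71, 39/71) → index 6
j=6: u_6=199/330 ∈ [39/71, 47/71) → index 7
j=7: u_7=229/330 ∈ [47/71, 55/71) → index 8
j=8: u_8=259/330 ∈ [55/71, 64/71) → index 9
j=9: u_9=289/330 ∈ [55/71, 64/71) → index 9
j=10: u_10=29/30 ∈ [64/71, 1) → index 10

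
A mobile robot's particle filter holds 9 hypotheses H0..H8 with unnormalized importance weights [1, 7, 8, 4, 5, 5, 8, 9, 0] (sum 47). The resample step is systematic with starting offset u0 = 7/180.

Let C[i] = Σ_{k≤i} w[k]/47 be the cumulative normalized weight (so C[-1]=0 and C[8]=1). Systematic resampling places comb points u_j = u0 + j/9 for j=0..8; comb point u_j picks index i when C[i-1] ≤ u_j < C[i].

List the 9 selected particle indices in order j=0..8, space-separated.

1 1 2 3 4 5 6 7 7

C = [1/47, 8/47, 16/47, 20/47, 25/47, 30/47, 38/47, 1, 1]
j=0: u_0=7/180 ∈ [1/47, 8/47) → index 1
j=1: u_1=3/20 ∈ [1/47, 8/47) → index 1
j=2: u_2=47/180 ∈ [8/47, 16/47) → index 2
j=3: u_3=67/180 ∈ [16/47, 20/47) → index 3
j=4: u_4=29/60 ∈ [20/47, 25/47) → index 4
j=5: u_5=107/180 ∈ [25/47, 30/47) → index 5
j=6: u_6=127/180 ∈ [30/47, 38/47) → index 6
j=7: u_7=49/60 ∈ [38/47, 1) → index 7
j=8: u_8=167/180 ∈ [38/47, 1) → index 7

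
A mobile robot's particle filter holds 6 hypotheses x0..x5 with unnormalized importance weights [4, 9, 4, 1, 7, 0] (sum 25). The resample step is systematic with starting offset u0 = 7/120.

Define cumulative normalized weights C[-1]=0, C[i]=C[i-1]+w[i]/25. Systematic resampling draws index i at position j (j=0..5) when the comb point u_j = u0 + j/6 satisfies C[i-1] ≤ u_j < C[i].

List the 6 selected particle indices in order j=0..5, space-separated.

C = [4/25, 13/25, 17/25, 18/25, 1, 1]
j=0: u_0=7/120 ∈ [0, 4/25) → index 0
j=1: u_1=9/40 ∈ [4/25, 13/25) → index 1
j=2: u_2=47/120 ∈ [4/25, 13/25) → index 1
j=3: u_3=67/120 ∈ [13/25, 17/25) → index 2
j=4: u_4=29/40 ∈ [18/25, 1) → index 4
j=5: u_5=107/120 ∈ [18/25, 1) → index 4

0 1 1 2 4 4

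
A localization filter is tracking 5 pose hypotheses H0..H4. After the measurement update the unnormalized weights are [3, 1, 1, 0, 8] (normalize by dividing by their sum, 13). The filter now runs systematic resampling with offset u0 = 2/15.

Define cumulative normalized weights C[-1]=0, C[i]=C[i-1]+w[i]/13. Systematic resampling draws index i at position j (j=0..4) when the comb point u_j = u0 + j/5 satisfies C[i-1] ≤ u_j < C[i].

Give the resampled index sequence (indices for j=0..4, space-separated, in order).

C = [3/13, 4/13, 5/13, 5/13, 1]
j=0: u_0=2/15 ∈ [0, 3/13) → index 0
j=1: u_1=1/3 ∈ [4/13, 5/13) → index 2
j=2: u_2=8/15 ∈ [5/13, 1) → index 4
j=3: u_3=11/15 ∈ [5/13, 1) → index 4
j=4: u_4=14/15 ∈ [5/13, 1) → index 4

0 2 4 4 4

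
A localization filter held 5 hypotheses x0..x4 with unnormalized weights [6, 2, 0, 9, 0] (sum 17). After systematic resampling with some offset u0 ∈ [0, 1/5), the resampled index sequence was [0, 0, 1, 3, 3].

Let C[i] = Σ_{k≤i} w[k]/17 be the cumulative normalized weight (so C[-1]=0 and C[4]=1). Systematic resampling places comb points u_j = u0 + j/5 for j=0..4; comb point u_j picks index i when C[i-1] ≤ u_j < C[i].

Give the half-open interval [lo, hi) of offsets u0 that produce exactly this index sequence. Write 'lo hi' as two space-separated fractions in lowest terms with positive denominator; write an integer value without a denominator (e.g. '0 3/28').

0 6/85

C = [6/17, 8/17, 8/17, 1, 1]
j=0 picked index 0: u0 ∈ [0, 6/17)
j=1 picked index 0: u0 ∈ [-1/5, 13/85)
j=2 picked index 1: u0 ∈ [-4/85, 6/85)
j=3 picked index 3: u0 ∈ [-11/85, 2/5)
j=4 picked index 3: u0 ∈ [-28/85, 1/5)
intersection: [0, 6/85)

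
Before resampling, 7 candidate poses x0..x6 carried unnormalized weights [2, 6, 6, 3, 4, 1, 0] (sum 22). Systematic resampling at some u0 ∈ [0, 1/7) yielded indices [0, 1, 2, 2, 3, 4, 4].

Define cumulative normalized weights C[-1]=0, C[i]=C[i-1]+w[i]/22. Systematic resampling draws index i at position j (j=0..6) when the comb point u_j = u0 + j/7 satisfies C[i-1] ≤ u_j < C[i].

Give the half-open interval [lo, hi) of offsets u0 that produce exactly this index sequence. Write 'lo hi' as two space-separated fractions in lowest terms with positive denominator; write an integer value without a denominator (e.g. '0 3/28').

C = [1/11, 4/11, 7/11, 17/22, 21/22, 1, 1]
j=0 picked index 0: u0 ∈ [0, 1/11)
j=1 picked index 1: u0 ∈ [-4/77, 17/77)
j=2 picked index 2: u0 ∈ [6/77, 27/77)
j=3 picked index 2: u0 ∈ [-5/77, 16/77)
j=4 picked index 3: u0 ∈ [5/77, 31/154)
j=5 picked index 4: u0 ∈ [9/154, 37/154)
j=6 picked index 4: u0 ∈ [-13/154, 15/154)
intersection: [6/77, 1/11)

6/77 1/11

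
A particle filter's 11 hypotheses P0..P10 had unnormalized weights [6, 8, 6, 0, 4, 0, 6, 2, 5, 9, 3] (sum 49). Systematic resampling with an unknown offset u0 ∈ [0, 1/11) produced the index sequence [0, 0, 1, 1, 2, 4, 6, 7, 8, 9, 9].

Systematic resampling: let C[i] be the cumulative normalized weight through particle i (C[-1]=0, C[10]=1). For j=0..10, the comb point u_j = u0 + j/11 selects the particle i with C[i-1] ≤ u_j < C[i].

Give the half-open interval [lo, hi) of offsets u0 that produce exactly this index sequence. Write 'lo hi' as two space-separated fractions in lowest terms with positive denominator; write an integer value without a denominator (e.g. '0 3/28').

0 1/77

C = [6/49, 2/7, 20/49, 20/49, 24/49, 24/49, 30/49, 32/49, 37/49, 46/49, 1]
j=0 picked index 0: u0 ∈ [0, 6/49)
j=1 picked index 0: u0 ∈ [-1/11, 17/539)
j=2 picked index 1: u0 ∈ [-32/539, 8/77)
j=3 picked index 1: u0 ∈ [-81/539, 1/77)
j=4 picked index 2: u0 ∈ [-6/77, 24/539)
j=5 picked index 4: u0 ∈ [-25/539, 19/539)
j=6 picked index 6: u0 ∈ [-30/539, 36/539)
j=7 picked index 7: u0 ∈ [-13/539, 9/539)
j=8 picked index 8: u0 ∈ [-40/539, 15/539)
j=9 picked index 9: u0 ∈ [-34/539, 65/539)
j=10 picked index 9: u0 ∈ [-83/539, 16/539)
intersection: [0, 1/77)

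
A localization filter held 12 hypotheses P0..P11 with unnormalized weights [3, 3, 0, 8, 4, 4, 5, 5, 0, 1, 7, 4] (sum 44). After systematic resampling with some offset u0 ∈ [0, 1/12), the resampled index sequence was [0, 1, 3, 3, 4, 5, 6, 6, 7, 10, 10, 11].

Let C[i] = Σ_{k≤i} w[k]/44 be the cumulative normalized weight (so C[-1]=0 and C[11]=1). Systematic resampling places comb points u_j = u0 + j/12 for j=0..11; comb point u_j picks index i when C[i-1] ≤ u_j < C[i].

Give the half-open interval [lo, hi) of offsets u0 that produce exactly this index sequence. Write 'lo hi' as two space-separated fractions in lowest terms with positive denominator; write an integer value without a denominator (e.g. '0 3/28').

0 1/33

C = [3/44, 3/22, 3/22, 7/22, 9/22, 1/2, 27/44, 8/11, 8/11, 3/4, 10/11, 1]
j=0 picked index 0: u0 ∈ [0, 3/44)
j=1 picked index 1: u0 ∈ [-1/66, 7/132)
j=2 picked index 3: u0 ∈ [-1/33, 5/33)
j=3 picked index 3: u0 ∈ [-5/44, 3/44)
j=4 picked index 4: u0 ∈ [-1/66, 5/66)
j=5 picked index 5: u0 ∈ [-1/132, 1/12)
j=6 picked index 6: u0 ∈ [0, 5/44)
j=7 picked index 6: u0 ∈ [-1/12, 1/33)
j=8 picked index 7: u0 ∈ [-7/132, 2/33)
j=9 picked index 10: u0 ∈ [0, 7/44)
j=10 picked index 10: u0 ∈ [-1/12, 5/66)
j=11 picked index 11: u0 ∈ [-1/132, 1/12)
intersection: [0, 1/33)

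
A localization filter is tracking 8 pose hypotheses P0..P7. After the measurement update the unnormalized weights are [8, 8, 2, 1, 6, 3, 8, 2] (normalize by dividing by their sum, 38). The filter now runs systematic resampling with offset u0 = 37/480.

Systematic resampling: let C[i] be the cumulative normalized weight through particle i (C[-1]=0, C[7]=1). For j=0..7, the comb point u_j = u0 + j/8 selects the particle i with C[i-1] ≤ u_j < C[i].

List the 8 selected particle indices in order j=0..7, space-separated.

C = [4/19, 8/19, 9/19, 1/2, 25/38, 14/19, 18/19, 1]
j=0: u_0=37/480 ∈ [0, 4/19) → index 0
j=1: u_1=97/480 ∈ [0, 4/19) → index 0
j=2: u_2=157/480 ∈ [4/19, 8/19) → index 1
j=3: u_3=217/480 ∈ [8/19, 9/19) → index 2
j=4: u_4=277/480 ∈ [1/2, 25/38) → index 4
j=5: u_5=337/480 ∈ [25/38, 14/19) → index 5
j=6: u_6=397/480 ∈ [14/19, 18/19) → index 6
j=7: u_7=457/480 ∈ [18/19, 1) → index 7

0 0 1 2 4 5 6 7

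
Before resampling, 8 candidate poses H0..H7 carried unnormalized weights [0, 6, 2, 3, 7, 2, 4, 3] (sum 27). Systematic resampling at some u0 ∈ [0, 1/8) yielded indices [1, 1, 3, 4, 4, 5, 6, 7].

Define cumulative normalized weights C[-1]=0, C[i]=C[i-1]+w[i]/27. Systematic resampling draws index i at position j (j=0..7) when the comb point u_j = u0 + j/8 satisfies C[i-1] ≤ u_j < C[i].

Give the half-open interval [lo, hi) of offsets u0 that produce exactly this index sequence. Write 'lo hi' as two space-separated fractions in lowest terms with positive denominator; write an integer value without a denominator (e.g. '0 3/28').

C = [0, 2/9, 8/27, 11/27, 2/3, 20/27, 8/9, 1]
j=0 picked index 1: u0 ∈ [0, 2/9)
j=1 picked index 1: u0 ∈ [-1/8, 7/72)
j=2 picked index 3: u0 ∈ [5/108, 17/108)
j=3 picked index 4: u0 ∈ [7/216, 7/24)
j=4 picked index 4: u0 ∈ [-5/54, 1/6)
j=5 picked index 5: u0 ∈ [1/24, 25/216)
j=6 picked index 6: u0 ∈ [-1/108, 5/36)
j=7 picked index 7: u0 ∈ [1/72, 1/8)
intersection: [5/108, 7/72)

5/108 7/72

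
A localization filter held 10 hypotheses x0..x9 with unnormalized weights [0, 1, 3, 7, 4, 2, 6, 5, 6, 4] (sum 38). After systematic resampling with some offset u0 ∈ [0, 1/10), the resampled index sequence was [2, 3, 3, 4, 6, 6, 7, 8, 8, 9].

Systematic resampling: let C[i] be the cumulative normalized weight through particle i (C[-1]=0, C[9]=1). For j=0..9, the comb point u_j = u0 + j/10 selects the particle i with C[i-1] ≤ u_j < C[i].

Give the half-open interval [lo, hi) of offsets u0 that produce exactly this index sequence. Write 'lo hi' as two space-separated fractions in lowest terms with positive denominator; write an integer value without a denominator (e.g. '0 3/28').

C = [0, 1/38, 2/19, 11/38, 15/38, 17/38, 23/38, 14/19, 17/19, 1]
j=0 picked index 2: u0 ∈ [1/38, 2/19)
j=1 picked index 3: u0 ∈ [1/190, 18/95)
j=2 picked index 3: u0 ∈ [-9/95, 17/190)
j=3 picked index 4: u0 ∈ [-1/95, 9/95)
j=4 picked index 6: u0 ∈ [9/190, 39/190)
j=5 picked index 6: u0 ∈ [-1/19, 2/19)
j=6 picked index 7: u0 ∈ [1/190, 13/95)
j=7 picked index 8: u0 ∈ [7/190, 37/190)
j=8 picked index 8: u0 ∈ [-6/95, 9/95)
j=9 picked index 9: u0 ∈ [-1/190, 1/10)
intersection: [9/190, 17/190)

9/190 17/190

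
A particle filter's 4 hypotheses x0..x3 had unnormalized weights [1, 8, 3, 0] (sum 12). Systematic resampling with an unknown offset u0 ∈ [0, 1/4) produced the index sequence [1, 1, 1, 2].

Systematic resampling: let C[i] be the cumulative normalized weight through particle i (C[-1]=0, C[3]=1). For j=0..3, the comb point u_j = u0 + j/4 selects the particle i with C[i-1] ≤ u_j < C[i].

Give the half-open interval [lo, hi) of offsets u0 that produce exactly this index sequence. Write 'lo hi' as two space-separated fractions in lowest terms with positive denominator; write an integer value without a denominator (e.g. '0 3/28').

1/12 1/4

C = [1/12, 3/4, 1, 1]
j=0 picked index 1: u0 ∈ [1/12, 3/4)
j=1 picked index 1: u0 ∈ [-1/6, 1/2)
j=2 picked index 1: u0 ∈ [-5/12, 1/4)
j=3 picked index 2: u0 ∈ [0, 1/4)
intersection: [1/12, 1/4)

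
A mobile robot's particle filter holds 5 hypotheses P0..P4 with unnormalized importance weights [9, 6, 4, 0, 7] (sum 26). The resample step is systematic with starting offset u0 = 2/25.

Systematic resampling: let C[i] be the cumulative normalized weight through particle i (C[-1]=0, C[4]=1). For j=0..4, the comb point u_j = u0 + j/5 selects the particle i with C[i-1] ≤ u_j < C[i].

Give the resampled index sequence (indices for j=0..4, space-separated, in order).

0 0 1 2 4

C = [9/26, 15/26, 19/26, 19/26, 1]
j=0: u_0=2/25 ∈ [0, 9/26) → index 0
j=1: u_1=7/25 ∈ [0, 9/26) → index 0
j=2: u_2=12/25 ∈ [9/26, 15/26) → index 1
j=3: u_3=17/25 ∈ [15/26, 19/26) → index 2
j=4: u_4=22/25 ∈ [19/26, 1) → index 4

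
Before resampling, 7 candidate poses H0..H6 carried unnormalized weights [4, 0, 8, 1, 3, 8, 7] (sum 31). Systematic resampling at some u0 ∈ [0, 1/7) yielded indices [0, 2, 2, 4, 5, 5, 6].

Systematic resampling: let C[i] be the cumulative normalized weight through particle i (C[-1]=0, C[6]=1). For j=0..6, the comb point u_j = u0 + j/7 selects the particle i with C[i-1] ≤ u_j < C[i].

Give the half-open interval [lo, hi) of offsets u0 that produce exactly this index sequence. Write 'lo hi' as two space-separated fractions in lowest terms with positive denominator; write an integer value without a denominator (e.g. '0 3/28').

0 13/217

C = [4/31, 4/31, 12/31, 13/31, 16/31, 24/31, 1]
j=0 picked index 0: u0 ∈ [0, 4/31)
j=1 picked index 2: u0 ∈ [-3/217, 53/217)
j=2 picked index 2: u0 ∈ [-34/217, 22/217)
j=3 picked index 4: u0 ∈ [-2/217, 19/217)
j=4 picked index 5: u0 ∈ [-12/217, 44/217)
j=5 picked index 5: u0 ∈ [-43/217, 13/217)
j=6 picked index 6: u0 ∈ [-18/217, 1/7)
intersection: [0, 13/217)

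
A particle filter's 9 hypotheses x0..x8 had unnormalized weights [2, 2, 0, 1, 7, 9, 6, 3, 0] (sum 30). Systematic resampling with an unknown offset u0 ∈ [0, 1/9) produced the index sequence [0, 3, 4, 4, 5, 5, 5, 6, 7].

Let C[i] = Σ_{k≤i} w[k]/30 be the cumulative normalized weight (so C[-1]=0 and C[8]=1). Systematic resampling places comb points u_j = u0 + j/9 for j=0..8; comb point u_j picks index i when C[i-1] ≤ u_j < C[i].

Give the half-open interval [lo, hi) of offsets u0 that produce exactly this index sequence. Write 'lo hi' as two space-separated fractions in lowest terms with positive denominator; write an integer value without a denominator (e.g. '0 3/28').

C = [1/15, 2/15, 2/15, 1/6, 2/5, 7/10, 9/10, 1, 1]
j=0 picked index 0: u0 ∈ [0, 1/15)
j=1 picked index 3: u0 ∈ [1/45, 1/18)
j=2 picked index 4: u0 ∈ [-1/18, 8/45)
j=3 picked index 4: u0 ∈ [-1/6, 1/15)
j=4 picked index 5: u0 ∈ [-2/45, 23/90)
j=5 picked index 5: u0 ∈ [-7/45, 13/90)
j=6 picked index 5: u0 ∈ [-4/15, 1/30)
j=7 picked index 6: u0 ∈ [-7/90, 11/90)
j=8 picked index 7: u0 ∈ [1/90, 1/9)
intersection: [1/45, 1/30)

1/45 1/30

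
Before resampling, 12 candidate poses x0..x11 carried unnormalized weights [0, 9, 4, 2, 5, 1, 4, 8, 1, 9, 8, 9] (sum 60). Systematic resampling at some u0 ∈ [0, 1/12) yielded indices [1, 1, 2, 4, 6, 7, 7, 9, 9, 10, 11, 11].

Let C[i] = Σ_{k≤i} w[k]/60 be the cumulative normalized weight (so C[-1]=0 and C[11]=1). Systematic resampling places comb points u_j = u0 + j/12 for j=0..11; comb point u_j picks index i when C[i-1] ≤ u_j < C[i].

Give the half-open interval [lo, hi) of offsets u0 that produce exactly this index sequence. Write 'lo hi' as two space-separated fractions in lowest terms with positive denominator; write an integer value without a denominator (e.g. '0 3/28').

1/60 1/20

C = [0, 3/20, 13/60, 1/4, 1/3, 7/20, 5/12, 11/20, 17/30, 43/60, 17/20, 1]
j=0 picked index 1: u0 ∈ [0, 3/20)
j=1 picked index 1: u0 ∈ [-1/12, 1/15)
j=2 picked index 2: u0 ∈ [-1/60, 1/20)
j=3 picked index 4: u0 ∈ [0, 1/12)
j=4 picked index 6: u0 ∈ [1/60, 1/12)
j=5 picked index 7: u0 ∈ [0, 2/15)
j=6 picked index 7: u0 ∈ [-1/12, 1/20)
j=7 picked index 9: u0 ∈ [-1/60, 2/15)
j=8 picked index 9: u0 ∈ [-1/10, 1/20)
j=9 picked index 10: u0 ∈ [-1/30, 1/10)
j=10 picked index 11: u0 ∈ [1/60, 1/6)
j=11 picked index 11: u0 ∈ [-1/15, 1/12)
intersection: [1/60, 1/20)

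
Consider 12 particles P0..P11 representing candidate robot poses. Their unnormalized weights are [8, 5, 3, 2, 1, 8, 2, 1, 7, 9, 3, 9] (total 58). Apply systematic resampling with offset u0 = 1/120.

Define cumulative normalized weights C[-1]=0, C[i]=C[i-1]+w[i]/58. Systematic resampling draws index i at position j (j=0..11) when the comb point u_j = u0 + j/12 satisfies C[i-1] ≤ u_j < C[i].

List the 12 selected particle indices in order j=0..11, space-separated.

0 0 1 2 5 5 7 8 9 9 10 11

C = [4/29, 13/58, 8/29, 9/29, 19/58, 27/58, 1/2, 15/29, 37/58, 23/29, 49/58, 1]
j=0: u_0=1/120 ∈ [0, 4/29) → index 0
j=1: u_1=11/120 ∈ [0, 4/29) → index 0
j=2: u_2=7/40 ∈ [4/29, 13/58) → index 1
j=3: u_3=31/120 ∈ [13/58, 8/29) → index 2
j=4: u_4=41/120 ∈ [19/58, 27/58) → index 5
j=5: u_5=17/40 ∈ [19/58, 27/58) → index 5
j=6: u_6=61/120 ∈ [1/2, 15/29) → index 7
j=7: u_7=71/120 ∈ [15/29, 37/58) → index 8
j=8: u_8=27/40 ∈ [37/58, 23/29) → index 9
j=9: u_9=91/120 ∈ [37/58, 23/29) → index 9
j=10: u_10=101/120 ∈ [23/29, 49/58) → index 10
j=11: u_11=37/40 ∈ [49/58, 1) → index 11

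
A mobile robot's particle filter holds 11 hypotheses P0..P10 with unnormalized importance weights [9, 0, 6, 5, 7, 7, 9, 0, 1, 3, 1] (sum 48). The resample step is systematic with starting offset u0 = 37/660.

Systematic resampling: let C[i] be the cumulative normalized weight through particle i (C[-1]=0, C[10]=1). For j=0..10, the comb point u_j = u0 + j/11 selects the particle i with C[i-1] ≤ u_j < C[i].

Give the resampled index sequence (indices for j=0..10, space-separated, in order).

0 0 2 3 4 4 5 5 6 6 9

C = [3/16, 3/16, 5/16, 5/12, 9/16, 17/24, 43/48, 43/48, 11/12, 47/48, 1]
j=0: u_0=37/660 ∈ [0, 3/16) → index 0
j=1: u_1=97/660 ∈ [0, 3/16) → index 0
j=2: u_2=157/660 ∈ [3/16, 5/16) → index 2
j=3: u_3=217/660 ∈ [5/16, 5/12) → index 3
j=4: u_4=277/660 ∈ [5/12, 9/16) → index 4
j=5: u_5=337/660 ∈ [5/12, 9/16) → index 4
j=6: u_6=397/660 ∈ [9/16, 17/24) → index 5
j=7: u_7=457/660 ∈ [9/16, 17/24) → index 5
j=8: u_8=47/60 ∈ [17/24, 43/48) → index 6
j=9: u_9=577/660 ∈ [17/24, 43/48) → index 6
j=10: u_10=637/660 ∈ [11/12, 47/48) → index 9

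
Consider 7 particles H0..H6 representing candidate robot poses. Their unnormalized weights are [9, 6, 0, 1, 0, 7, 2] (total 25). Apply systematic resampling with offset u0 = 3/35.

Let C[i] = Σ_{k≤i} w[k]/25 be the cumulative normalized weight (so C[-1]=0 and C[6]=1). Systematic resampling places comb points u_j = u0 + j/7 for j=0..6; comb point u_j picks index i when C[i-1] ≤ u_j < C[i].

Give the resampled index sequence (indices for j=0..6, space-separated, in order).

0 0 1 1 5 5 6

C = [9/25, 3/5, 3/5, 16/25, 16/25, 23/25, 1]
j=0: u_0=3/35 ∈ [0, 9/25) → index 0
j=1: u_1=8/35 ∈ [0, 9/25) → index 0
j=2: u_2=13/35 ∈ [9/25, 3/5) → index 1
j=3: u_3=18/35 ∈ [9/25, 3/5) → index 1
j=4: u_4=23/35 ∈ [16/25, 23/25) → index 5
j=5: u_5=4/5 ∈ [16/25, 23/25) → index 5
j=6: u_6=33/35 ∈ [23/25, 1) → index 6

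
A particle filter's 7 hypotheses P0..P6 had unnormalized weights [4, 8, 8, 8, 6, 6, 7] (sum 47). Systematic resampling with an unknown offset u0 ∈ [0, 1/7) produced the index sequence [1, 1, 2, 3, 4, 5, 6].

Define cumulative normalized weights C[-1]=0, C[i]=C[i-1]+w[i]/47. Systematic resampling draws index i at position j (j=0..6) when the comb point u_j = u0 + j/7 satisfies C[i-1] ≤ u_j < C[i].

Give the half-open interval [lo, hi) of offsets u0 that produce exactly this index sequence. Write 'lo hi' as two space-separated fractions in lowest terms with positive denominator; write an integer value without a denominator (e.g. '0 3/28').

4/47 37/329

C = [4/47, 12/47, 20/47, 28/47, 34/47, 40/47, 1]
j=0 picked index 1: u0 ∈ [4/47, 12/47)
j=1 picked index 1: u0 ∈ [-19/329, 37/329)
j=2 picked index 2: u0 ∈ [-10/329, 46/329)
j=3 picked index 3: u0 ∈ [-1/329, 55/329)
j=4 picked index 4: u0 ∈ [8/329, 50/329)
j=5 picked index 5: u0 ∈ [3/329, 45/329)
j=6 picked index 6: u0 ∈ [-2/329, 1/7)
intersection: [4/47, 37/329)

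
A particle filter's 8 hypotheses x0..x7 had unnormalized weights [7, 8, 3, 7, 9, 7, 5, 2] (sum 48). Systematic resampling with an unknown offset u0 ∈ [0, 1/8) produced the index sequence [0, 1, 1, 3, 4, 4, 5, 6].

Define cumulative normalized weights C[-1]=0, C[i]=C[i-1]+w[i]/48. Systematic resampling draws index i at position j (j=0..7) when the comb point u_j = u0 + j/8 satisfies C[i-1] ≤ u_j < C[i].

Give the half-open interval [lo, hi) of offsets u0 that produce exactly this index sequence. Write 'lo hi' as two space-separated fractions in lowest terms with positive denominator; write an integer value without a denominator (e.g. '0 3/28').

C = [7/48, 5/16, 3/8, 25/48, 17/24, 41/48, 23/24, 1]
j=0 picked index 0: u0 ∈ [0, 7/48)
j=1 picked index 1: u0 ∈ [1/48, 3/16)
j=2 picked index 1: u0 ∈ [-5/48, 1/16)
j=3 picked index 3: u0 ∈ [0, 7/48)
j=4 picked index 4: u0 ∈ [1/48, 5/24)
j=5 picked index 4: u0 ∈ [-5/48, 1/12)
j=6 picked index 5: u0 ∈ [-1/24, 5/48)
j=7 picked index 6: u0 ∈ [-1/48, 1/12)
intersection: [1/48, 1/16)

1/48 1/16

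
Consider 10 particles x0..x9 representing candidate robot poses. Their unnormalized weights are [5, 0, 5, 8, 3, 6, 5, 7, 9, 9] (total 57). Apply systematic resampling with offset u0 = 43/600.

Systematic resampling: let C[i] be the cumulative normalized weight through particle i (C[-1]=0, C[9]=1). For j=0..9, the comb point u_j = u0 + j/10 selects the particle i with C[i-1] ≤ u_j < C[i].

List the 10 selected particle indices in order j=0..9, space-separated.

C = [5/57, 5/57, 10/57, 6/19, 7/19, 9/19, 32/57, 13/19, 16/19, 1]
j=0: u_0=43/600 ∈ [0, 5/57) → index 0
j=1: u_1=103/600 ∈ [5/57, 10/57) → index 2
j=2: u_2=163/600 ∈ [10/57, 6/19) → index 3
j=3: u_3=223/600 ∈ [7/19, 9/19) → index 5
j=4: u_4=283/600 ∈ [7/19, 9/19) → index 5
j=5: u_5=343/600 ∈ [32/57, 13/19) → index 7
j=6: u_6=403/600 ∈ [32/57, 13/19) → index 7
j=7: u_7=463/600 ∈ [13/19, 16/19) → index 8
j=8: u_8=523/600 ∈ [16/19, 1) → index 9
j=9: u_9=583/600 ∈ [16/19, 1) → index 9

0 2 3 5 5 7 7 8 9 9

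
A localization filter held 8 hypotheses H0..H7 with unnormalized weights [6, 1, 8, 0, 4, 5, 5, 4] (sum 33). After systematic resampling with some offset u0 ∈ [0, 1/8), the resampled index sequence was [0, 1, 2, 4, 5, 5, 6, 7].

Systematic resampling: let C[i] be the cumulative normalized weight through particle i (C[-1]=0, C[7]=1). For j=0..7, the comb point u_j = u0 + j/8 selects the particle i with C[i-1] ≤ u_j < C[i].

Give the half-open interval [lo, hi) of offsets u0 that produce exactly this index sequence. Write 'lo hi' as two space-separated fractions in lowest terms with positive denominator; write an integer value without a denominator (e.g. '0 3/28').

7/88 23/264

C = [2/11, 7/33, 5/11, 5/11, 19/33, 8/11, 29/33, 1]
j=0 picked index 0: u0 ∈ [0, 2/11)
j=1 picked index 1: u0 ∈ [5/88, 23/264)
j=2 picked index 2: u0 ∈ [-5/132, 9/44)
j=3 picked index 4: u0 ∈ [7/88, 53/264)
j=4 picked index 5: u0 ∈ [5/66, 5/22)
j=5 picked index 5: u0 ∈ [-13/264, 9/88)
j=6 picked index 6: u0 ∈ [-1/44, 17/132)
j=7 picked index 7: u0 ∈ [1/264, 1/8)
intersection: [7/88, 23/264)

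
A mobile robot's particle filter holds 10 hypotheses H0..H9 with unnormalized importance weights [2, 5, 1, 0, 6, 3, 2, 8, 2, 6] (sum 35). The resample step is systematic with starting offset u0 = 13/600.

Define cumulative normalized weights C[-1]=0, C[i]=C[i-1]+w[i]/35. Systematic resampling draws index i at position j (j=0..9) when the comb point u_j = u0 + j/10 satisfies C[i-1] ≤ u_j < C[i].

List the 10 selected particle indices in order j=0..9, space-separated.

C = [2/35, 1/5, 8/35, 8/35, 2/5, 17/35, 19/35, 27/35, 29/35, 1]
j=0: u_0=13/600 ∈ [0, 2/35) → index 0
j=1: u_1=73/600 ∈ [2/35, 1/5) → index 1
j=2: u_2=133/600 ∈ [1/5, 8/35) → index 2
j=3: u_3=193/600 ∈ [8/35, 2/5) → index 4
j=4: u_4=253/600 ∈ [2/5, 17/35) → index 5
j=5: u_5=313/600 ∈ [17/35, 19/35) → index 6
j=6: u_6=373/600 ∈ [19/35, 27/35) → index 7
j=7: u_7=433/600 ∈ [19/35, 27/35) → index 7
j=8: u_8=493/600 ∈ [27/35, 29/35) → index 8
j=9: u_9=553/600 ∈ [29/35, 1) → index 9

0 1 2 4 5 6 7 7 8 9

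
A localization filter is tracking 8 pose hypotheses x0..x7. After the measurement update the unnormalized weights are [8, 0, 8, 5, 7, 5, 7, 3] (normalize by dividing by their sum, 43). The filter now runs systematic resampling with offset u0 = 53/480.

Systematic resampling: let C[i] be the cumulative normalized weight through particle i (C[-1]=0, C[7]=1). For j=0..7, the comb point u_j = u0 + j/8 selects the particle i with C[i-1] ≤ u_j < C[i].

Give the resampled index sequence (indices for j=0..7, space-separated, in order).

C = [8/43, 8/43, 16/43, 21/43, 28/43, 33/43, 40/43, 1]
j=0: u_0=53/480 ∈ [0, 8/43) → index 0
j=1: u_1=113/480 ∈ [8/43, 16/43) → index 2
j=2: u_2=173/480 ∈ [8/43, 16/43) → index 2
j=3: u_3=233/480 ∈ [16/43, 21/43) → index 3
j=4: u_4=293/480 ∈ [21/43, 28/43) → index 4
j=5: u_5=353/480 ∈ [28/43, 33/43) → index 5
j=6: u_6=413/480 ∈ [33/43, 40/43) → index 6
j=7: u_7=473/480 ∈ [40/43, 1) → index 7

0 2 2 3 4 5 6 7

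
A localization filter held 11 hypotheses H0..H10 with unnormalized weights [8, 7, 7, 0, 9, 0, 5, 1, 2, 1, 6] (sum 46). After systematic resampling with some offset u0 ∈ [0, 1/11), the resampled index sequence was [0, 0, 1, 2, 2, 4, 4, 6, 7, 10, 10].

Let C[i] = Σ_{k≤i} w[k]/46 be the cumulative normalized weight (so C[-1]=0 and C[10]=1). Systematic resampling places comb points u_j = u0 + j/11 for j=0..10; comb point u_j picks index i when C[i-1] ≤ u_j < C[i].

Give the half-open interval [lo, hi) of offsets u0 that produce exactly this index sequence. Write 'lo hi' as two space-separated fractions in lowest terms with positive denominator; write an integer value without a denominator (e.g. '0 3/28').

14/253 39/506

C = [4/23, 15/46, 11/23, 11/23, 31/46, 31/46, 18/23, 37/46, 39/46, 20/23, 1]
j=0 picked index 0: u0 ∈ [0, 4/23)
j=1 picked index 0: u0 ∈ [-1/11, 21/253)
j=2 picked index 1: u0 ∈ [-2/253, 73/506)
j=3 picked index 2: u0 ∈ [27/506, 52/253)
j=4 picked index 2: u0 ∈ [-19/506, 29/253)
j=5 picked index 4: u0 ∈ [6/253, 111/506)
j=6 picked index 4: u0 ∈ [-17/253, 65/506)
j=7 picked index 6: u0 ∈ [19/506, 37/253)
j=8 picked index 7: u0 ∈ [14/253, 39/506)
j=9 picked index 10: u0 ∈ [13/253, 2/11)
j=10 picked index 10: u0 ∈ [-10/253, 1/11)
intersection: [14/253, 39/506)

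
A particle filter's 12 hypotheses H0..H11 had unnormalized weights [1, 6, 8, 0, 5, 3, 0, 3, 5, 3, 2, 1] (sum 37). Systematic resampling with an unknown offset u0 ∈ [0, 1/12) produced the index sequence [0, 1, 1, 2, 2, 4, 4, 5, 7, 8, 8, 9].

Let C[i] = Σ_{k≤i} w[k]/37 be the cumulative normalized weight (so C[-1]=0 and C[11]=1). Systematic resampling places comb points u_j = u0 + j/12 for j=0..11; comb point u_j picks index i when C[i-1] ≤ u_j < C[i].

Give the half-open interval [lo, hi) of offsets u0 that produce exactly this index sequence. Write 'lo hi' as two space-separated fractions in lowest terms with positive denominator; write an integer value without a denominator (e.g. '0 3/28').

C = [1/37, 7/37, 15/37, 15/37, 20/37, 23/37, 23/37, 26/37, 31/37, 34/37, 36/37, 1]
j=0 picked index 0: u0 ∈ [0, 1/37)
j=1 picked index 1: u0 ∈ [-25/444, 47/444)
j=2 picked index 1: u0 ∈ [-31/222, 5/222)
j=3 picked index 2: u0 ∈ [-9/148, 23/148)
j=4 picked index 2: u0 ∈ [-16/111, 8/111)
j=5 picked index 4: u0 ∈ [-5/444, 55/444)
j=6 picked index 4: u0 ∈ [-7/74, 3/74)
j=7 picked index 5: u0 ∈ [-19/444, 17/444)
j=8 picked index 7: u0 ∈ [-5/111, 4/111)
j=9 picked index 8: u0 ∈ [-7/148, 13/148)
j=10 picked index 8: u0 ∈ [-29/222, 1/222)
j=11 picked index 9: u0 ∈ [-35/444, 1/444)
intersection: [0, 1/444)

0 1/444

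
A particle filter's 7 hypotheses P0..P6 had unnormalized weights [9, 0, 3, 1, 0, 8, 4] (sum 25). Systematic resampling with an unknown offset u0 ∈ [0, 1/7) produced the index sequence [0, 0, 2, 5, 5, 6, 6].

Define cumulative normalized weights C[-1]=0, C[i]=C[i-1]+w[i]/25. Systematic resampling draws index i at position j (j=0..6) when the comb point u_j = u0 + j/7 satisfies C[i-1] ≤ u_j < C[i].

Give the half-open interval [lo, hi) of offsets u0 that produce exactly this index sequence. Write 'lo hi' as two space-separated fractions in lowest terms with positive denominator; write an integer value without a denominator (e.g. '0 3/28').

22/175 1/7

C = [9/25, 9/25, 12/25, 13/25, 13/25, 21/25, 1]
j=0 picked index 0: u0 ∈ [0, 9/25)
j=1 picked index 0: u0 ∈ [-1/7, 38/175)
j=2 picked index 2: u0 ∈ [13/175, 34/175)
j=3 picked index 5: u0 ∈ [16/175, 72/175)
j=4 picked index 5: u0 ∈ [-9/175, 47/175)
j=5 picked index 6: u0 ∈ [22/175, 2/7)
j=6 picked index 6: u0 ∈ [-3/175, 1/7)
intersection: [22/175, 1/7)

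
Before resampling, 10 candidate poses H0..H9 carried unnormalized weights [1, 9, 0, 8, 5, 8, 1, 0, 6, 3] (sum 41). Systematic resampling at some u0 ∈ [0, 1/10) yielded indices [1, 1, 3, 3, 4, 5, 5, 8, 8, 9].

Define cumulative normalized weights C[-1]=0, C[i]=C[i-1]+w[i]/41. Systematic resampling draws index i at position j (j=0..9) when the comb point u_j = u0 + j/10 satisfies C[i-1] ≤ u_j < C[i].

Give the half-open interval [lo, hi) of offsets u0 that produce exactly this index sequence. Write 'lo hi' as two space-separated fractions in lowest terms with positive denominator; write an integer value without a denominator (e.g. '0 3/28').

33/410 1/10

C = [1/41, 10/41, 10/41, 18/41, 23/41, 31/41, 32/41, 32/41, 38/41, 1]
j=0 picked index 1: u0 ∈ [1/41, 10/41)
j=1 picked index 1: u0 ∈ [-31/410, 59/410)
j=2 picked index 3: u0 ∈ [9/205, 49/205)
j=3 picked index 3: u0 ∈ [-23/410, 57/410)
j=4 picked index 4: u0 ∈ [8/205, 33/205)
j=5 picked index 5: u0 ∈ [5/82, 21/82)
j=6 picked index 5: u0 ∈ [-8/205, 32/205)
j=7 picked index 8: u0 ∈ [33/410, 93/410)
j=8 picked index 8: u0 ∈ [-4/205, 26/205)
j=9 picked index 9: u0 ∈ [11/410, 1/10)
intersection: [33/410, 1/10)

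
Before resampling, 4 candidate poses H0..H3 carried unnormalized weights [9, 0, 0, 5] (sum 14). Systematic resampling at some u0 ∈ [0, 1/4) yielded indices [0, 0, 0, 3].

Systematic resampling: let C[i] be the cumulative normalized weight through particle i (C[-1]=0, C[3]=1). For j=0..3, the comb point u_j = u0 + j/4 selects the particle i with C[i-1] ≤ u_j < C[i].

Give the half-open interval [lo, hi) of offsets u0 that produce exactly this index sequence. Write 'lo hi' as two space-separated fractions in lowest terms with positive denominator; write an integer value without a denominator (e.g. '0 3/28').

0 1/7

C = [9/14, 9/14, 9/14, 1]
j=0 picked index 0: u0 ∈ [0, 9/14)
j=1 picked index 0: u0 ∈ [-1/4, 11/28)
j=2 picked index 0: u0 ∈ [-1/2, 1/7)
j=3 picked index 3: u0 ∈ [-3/28, 1/4)
intersection: [0, 1/7)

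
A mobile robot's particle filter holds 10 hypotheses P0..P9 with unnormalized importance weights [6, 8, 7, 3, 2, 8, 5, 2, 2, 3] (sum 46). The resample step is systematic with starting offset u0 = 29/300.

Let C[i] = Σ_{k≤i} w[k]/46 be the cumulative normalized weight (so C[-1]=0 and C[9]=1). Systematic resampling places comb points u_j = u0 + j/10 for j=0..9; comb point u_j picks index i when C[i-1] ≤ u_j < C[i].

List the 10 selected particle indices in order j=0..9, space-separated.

0 1 1 2 3 5 5 6 8 9

C = [3/23, 7/23, 21/46, 12/23, 13/23, 17/23, 39/46, 41/46, 43/46, 1]
j=0: u_0=29/300 ∈ [0, 3/23) → index 0
j=1: u_1=59/300 ∈ [3/23, 7/23) → index 1
j=2: u_2=89/300 ∈ [3/23, 7/23) → index 1
j=3: u_3=119/300 ∈ [7/23, 21/46) → index 2
j=4: u_4=149/300 ∈ [21/46, 12/23) → index 3
j=5: u_5=179/300 ∈ [13/23, 17/23) → index 5
j=6: u_6=209/300 ∈ [13/23, 17/23) → index 5
j=7: u_7=239/300 ∈ [17/23, 39/46) → index 6
j=8: u_8=269/300 ∈ [41/46, 43/46) → index 8
j=9: u_9=299/300 ∈ [43/46, 1) → index 9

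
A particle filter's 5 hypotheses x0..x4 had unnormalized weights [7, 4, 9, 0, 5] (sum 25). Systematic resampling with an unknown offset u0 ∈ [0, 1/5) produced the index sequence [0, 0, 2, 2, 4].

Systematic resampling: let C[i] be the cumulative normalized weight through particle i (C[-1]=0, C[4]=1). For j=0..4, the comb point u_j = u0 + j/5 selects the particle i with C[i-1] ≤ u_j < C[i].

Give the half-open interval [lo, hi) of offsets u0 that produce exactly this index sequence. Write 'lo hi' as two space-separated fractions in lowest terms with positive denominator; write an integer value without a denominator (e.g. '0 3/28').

1/25 2/25

C = [7/25, 11/25, 4/5, 4/5, 1]
j=0 picked index 0: u0 ∈ [0, 7/25)
j=1 picked index 0: u0 ∈ [-1/5, 2/25)
j=2 picked index 2: u0 ∈ [1/25, 2/5)
j=3 picked index 2: u0 ∈ [-4/25, 1/5)
j=4 picked index 4: u0 ∈ [0, 1/5)
intersection: [1/25, 2/25)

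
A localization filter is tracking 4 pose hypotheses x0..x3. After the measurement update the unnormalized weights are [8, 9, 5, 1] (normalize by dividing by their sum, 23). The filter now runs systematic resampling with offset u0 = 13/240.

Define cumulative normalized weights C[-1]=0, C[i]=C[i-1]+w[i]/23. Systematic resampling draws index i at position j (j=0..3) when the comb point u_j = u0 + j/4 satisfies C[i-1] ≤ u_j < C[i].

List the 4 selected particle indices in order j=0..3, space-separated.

C = [8/23, 17/23, 22/23, 1]
j=0: u_0=13/240 ∈ [0, 8/23) → index 0
j=1: u_1=73/240 ∈ [0, 8/23) → index 0
j=2: u_2=133/240 ∈ [8/23, 17/23) → index 1
j=3: u_3=193/240 ∈ [17/23, 22/23) → index 2

0 0 1 2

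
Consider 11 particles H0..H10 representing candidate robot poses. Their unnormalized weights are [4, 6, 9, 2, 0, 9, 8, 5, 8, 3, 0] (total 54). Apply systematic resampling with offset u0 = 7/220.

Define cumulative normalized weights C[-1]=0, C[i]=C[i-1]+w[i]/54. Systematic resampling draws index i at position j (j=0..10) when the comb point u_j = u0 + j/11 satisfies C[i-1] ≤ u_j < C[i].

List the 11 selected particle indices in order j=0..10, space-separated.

0 1 2 2 5 5 6 6 7 8 8

C = [2/27, 5/27, 19/54, 7/18, 7/18, 5/9, 19/27, 43/54, 17/18, 1, 1]
j=0: u_0=7/220 ∈ [0, 2/27) → index 0
j=1: u_1=27/220 ∈ [2/27, 5/27) → index 1
j=2: u_2=47/220 ∈ [5/27, 19/54) → index 2
j=3: u_3=67/220 ∈ [5/27, 19/54) → index 2
j=4: u_4=87/220 ∈ [7/18, 5/9) → index 5
j=5: u_5=107/220 ∈ [7/18, 5/9) → index 5
j=6: u_6=127/220 ∈ [5/9, 19/27) → index 6
j=7: u_7=147/220 ∈ [5/9, 19/27) → index 6
j=8: u_8=167/220 ∈ [19/27, 43/54) → index 7
j=9: u_9=17/20 ∈ [43/54, 17/18) → index 8
j=10: u_10=207/220 ∈ [43/54, 17/18) → index 8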